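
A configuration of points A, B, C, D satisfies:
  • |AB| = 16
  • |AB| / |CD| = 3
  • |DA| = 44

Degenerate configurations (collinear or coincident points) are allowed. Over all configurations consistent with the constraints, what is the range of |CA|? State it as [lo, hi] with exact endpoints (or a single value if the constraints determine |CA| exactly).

|CA| ∈ [116/3, 148/3]  (≈ [38.6667, 49.3333])

|AB| ∈ {16}
|AD| ∈ {44}
|CD| ∈ {16/3}
|BD| ∈ [28, 60]
|AC| ∈ [116/3, 148/3]
|BC| ∈ [68/3, 196/3]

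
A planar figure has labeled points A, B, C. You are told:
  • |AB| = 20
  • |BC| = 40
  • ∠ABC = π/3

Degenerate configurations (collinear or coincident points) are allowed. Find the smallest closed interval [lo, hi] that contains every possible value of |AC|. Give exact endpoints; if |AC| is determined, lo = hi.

|AB| ∈ {20}
|BC| ∈ {40}
|AC| ∈ {20·√(3)}

|AC| = 20·√(3)  (≈ 34.6410)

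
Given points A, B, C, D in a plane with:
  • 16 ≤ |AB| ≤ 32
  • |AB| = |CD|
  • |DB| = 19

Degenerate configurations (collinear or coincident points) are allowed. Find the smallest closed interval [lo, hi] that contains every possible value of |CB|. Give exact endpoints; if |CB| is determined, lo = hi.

|AB| ∈ [16, 32]
|BD| ∈ {19}
|CD| ∈ [16, 32]
|AD| ∈ [0, 51]
|BC| ∈ [0, 51]
|AC| ∈ [0, 83]

|CB| ∈ [0, 51]  (≈ [0.0000, 51.0000])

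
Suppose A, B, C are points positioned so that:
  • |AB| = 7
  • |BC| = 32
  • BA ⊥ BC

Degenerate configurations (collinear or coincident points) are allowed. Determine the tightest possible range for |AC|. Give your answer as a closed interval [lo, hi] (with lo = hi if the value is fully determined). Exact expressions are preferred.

|AC| = √(1073)  (≈ 32.7567)

|AB| ∈ {7}
|BC| ∈ {32}
|AC| ∈ {√(1073)}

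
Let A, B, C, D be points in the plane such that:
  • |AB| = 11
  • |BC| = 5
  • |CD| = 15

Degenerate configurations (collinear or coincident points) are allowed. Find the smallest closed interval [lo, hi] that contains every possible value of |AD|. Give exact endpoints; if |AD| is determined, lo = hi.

|AB| ∈ {11}
|BC| ∈ {5}
|CD| ∈ {15}
|AC| ∈ [6, 16]
|BD| ∈ [10, 20]
|AD| ∈ [0, 31]

|AD| ∈ [0, 31]  (≈ [0.0000, 31.0000])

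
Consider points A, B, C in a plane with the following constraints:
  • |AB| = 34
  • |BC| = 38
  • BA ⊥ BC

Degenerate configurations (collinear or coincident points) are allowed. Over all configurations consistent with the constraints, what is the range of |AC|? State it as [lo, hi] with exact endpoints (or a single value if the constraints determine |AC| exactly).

|AC| = 10·√(26)  (≈ 50.9902)

|AB| ∈ {34}
|BC| ∈ {38}
|AC| ∈ {10·√(26)}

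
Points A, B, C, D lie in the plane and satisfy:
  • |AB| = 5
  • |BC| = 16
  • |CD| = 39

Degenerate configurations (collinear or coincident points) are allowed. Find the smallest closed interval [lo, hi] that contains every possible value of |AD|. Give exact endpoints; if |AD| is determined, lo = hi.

|AD| ∈ [18, 60]  (≈ [18.0000, 60.0000])

|AB| ∈ {5}
|BC| ∈ {16}
|CD| ∈ {39}
|AC| ∈ [11, 21]
|BD| ∈ [23, 55]
|AD| ∈ [18, 60]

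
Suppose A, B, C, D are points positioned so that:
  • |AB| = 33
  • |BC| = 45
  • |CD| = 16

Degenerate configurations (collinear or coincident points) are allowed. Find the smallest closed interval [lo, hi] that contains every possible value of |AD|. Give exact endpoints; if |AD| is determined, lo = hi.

|AD| ∈ [0, 94]  (≈ [0.0000, 94.0000])

|AB| ∈ {33}
|BC| ∈ {45}
|CD| ∈ {16}
|AC| ∈ [12, 78]
|BD| ∈ [29, 61]
|AD| ∈ [0, 94]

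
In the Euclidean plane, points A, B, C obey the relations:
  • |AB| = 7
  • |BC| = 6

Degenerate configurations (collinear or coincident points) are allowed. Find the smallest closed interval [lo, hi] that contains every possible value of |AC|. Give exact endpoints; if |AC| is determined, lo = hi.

|AB| ∈ {7}
|BC| ∈ {6}
|AC| ∈ [1, 13]

|AC| ∈ [1, 13]  (≈ [1.0000, 13.0000])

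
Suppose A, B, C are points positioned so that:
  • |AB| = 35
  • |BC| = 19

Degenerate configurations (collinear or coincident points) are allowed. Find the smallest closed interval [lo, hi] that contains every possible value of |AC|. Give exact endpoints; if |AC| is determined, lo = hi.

|AB| ∈ {35}
|BC| ∈ {19}
|AC| ∈ [16, 54]

|AC| ∈ [16, 54]  (≈ [16.0000, 54.0000])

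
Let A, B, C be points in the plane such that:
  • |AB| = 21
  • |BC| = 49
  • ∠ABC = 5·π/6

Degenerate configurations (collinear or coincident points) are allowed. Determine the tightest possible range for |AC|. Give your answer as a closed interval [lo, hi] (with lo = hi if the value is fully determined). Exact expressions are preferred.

|AB| ∈ {21}
|BC| ∈ {49}
|AC| ∈ {7·√(21·√(3) + 58)}

|AC| = 7·√(21·√(3) + 58)  (≈ 68.0021)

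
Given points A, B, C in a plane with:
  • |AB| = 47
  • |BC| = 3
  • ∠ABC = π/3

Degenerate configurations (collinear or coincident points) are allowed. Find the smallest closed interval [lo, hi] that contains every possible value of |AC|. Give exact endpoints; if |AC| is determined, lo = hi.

|AB| ∈ {47}
|BC| ∈ {3}
|AC| ∈ {√(2077)}

|AC| = √(2077)  (≈ 45.5741)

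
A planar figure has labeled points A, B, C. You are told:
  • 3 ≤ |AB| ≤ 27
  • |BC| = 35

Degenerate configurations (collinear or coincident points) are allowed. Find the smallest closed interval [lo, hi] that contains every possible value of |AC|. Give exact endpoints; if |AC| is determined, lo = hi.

|AB| ∈ [3, 27]
|BC| ∈ {35}
|AC| ∈ [8, 62]

|AC| ∈ [8, 62]  (≈ [8.0000, 62.0000])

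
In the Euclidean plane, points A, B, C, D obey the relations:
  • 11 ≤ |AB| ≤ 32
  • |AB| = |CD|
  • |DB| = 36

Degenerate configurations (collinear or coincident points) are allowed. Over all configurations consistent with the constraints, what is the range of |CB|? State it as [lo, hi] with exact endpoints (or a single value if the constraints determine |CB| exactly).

|CB| ∈ [4, 68]  (≈ [4.0000, 68.0000])

|AB| ∈ [11, 32]
|BD| ∈ {36}
|CD| ∈ [11, 32]
|AD| ∈ [4, 68]
|BC| ∈ [4, 68]
|AC| ∈ [0, 100]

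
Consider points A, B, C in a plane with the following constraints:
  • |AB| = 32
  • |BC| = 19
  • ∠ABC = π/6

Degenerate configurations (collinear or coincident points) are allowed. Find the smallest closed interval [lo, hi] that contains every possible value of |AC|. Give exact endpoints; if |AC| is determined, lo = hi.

|AC| = √(1385 - 608·√(3))  (≈ 18.2185)

|AB| ∈ {32}
|BC| ∈ {19}
|AC| ∈ {√(1385 - 608·√(3))}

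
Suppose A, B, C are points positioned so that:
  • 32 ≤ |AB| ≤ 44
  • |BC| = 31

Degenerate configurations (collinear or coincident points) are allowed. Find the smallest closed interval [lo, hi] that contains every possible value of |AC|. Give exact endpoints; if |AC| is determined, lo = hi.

|AB| ∈ [32, 44]
|BC| ∈ {31}
|AC| ∈ [1, 75]

|AC| ∈ [1, 75]  (≈ [1.0000, 75.0000])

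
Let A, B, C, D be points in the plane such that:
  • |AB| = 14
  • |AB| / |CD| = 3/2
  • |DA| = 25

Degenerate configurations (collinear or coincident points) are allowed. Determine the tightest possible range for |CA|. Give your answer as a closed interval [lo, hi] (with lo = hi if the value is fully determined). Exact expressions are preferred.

|AB| ∈ {14}
|AD| ∈ {25}
|CD| ∈ {28/3}
|BD| ∈ [11, 39]
|AC| ∈ [47/3, 103/3]
|BC| ∈ [5/3, 145/3]

|CA| ∈ [47/3, 103/3]  (≈ [15.6667, 34.3333])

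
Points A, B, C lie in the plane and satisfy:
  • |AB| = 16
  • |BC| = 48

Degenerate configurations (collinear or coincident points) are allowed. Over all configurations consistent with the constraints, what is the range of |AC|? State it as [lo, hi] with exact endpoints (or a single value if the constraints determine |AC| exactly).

|AB| ∈ {16}
|BC| ∈ {48}
|AC| ∈ [32, 64]

|AC| ∈ [32, 64]  (≈ [32.0000, 64.0000])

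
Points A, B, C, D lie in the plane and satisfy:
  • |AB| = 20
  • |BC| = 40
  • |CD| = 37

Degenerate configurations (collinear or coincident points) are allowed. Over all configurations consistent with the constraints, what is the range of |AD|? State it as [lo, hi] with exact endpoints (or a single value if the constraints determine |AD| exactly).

|AD| ∈ [0, 97]  (≈ [0.0000, 97.0000])

|AB| ∈ {20}
|BC| ∈ {40}
|CD| ∈ {37}
|AC| ∈ [20, 60]
|BD| ∈ [3, 77]
|AD| ∈ [0, 97]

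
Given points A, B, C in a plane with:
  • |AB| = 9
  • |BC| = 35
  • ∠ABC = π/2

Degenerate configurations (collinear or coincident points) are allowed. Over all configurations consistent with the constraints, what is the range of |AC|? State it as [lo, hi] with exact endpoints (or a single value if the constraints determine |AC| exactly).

|AC| = √(1306)  (≈ 36.1386)

|AB| ∈ {9}
|BC| ∈ {35}
|AC| ∈ {√(1306)}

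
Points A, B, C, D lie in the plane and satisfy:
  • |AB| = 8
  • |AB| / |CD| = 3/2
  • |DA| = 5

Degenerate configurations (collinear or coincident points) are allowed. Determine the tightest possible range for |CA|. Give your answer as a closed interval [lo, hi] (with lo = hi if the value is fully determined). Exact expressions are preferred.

|CA| ∈ [1/3, 31/3]  (≈ [0.3333, 10.3333])

|AB| ∈ {8}
|AD| ∈ {5}
|CD| ∈ {16/3}
|BD| ∈ [3, 13]
|AC| ∈ [1/3, 31/3]
|BC| ∈ [0, 55/3]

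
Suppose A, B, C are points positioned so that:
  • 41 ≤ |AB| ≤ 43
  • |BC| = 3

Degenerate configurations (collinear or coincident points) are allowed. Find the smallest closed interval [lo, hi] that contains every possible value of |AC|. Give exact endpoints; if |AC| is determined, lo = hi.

|AB| ∈ [41, 43]
|BC| ∈ {3}
|AC| ∈ [38, 46]

|AC| ∈ [38, 46]  (≈ [38.0000, 46.0000])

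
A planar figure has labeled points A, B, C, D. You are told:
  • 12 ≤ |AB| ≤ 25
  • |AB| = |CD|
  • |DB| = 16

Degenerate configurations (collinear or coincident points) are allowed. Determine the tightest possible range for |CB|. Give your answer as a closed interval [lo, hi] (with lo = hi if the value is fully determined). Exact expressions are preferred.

|CB| ∈ [0, 41]  (≈ [0.0000, 41.0000])

|AB| ∈ [12, 25]
|BD| ∈ {16}
|CD| ∈ [12, 25]
|AD| ∈ [0, 41]
|BC| ∈ [0, 41]
|AC| ∈ [0, 66]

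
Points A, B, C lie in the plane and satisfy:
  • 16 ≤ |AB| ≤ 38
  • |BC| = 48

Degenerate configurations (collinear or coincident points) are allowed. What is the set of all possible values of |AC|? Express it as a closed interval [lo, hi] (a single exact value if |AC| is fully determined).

|AB| ∈ [16, 38]
|BC| ∈ {48}
|AC| ∈ [10, 86]

|AC| ∈ [10, 86]  (≈ [10.0000, 86.0000])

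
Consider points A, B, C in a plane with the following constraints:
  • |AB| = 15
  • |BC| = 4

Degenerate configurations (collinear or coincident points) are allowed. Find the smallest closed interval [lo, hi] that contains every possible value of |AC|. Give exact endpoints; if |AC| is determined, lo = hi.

|AC| ∈ [11, 19]  (≈ [11.0000, 19.0000])

|AB| ∈ {15}
|BC| ∈ {4}
|AC| ∈ [11, 19]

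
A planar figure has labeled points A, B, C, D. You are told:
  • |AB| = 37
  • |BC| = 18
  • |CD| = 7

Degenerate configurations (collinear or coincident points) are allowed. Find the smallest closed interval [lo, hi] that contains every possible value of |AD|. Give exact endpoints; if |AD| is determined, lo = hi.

|AB| ∈ {37}
|BC| ∈ {18}
|CD| ∈ {7}
|AC| ∈ [19, 55]
|BD| ∈ [11, 25]
|AD| ∈ [12, 62]

|AD| ∈ [12, 62]  (≈ [12.0000, 62.0000])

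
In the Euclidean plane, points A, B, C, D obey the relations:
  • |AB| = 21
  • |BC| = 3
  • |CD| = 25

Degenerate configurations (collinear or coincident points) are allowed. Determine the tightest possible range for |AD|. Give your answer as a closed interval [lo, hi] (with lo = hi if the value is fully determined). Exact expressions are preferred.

|AB| ∈ {21}
|BC| ∈ {3}
|CD| ∈ {25}
|AC| ∈ [18, 24]
|BD| ∈ [22, 28]
|AD| ∈ [1, 49]

|AD| ∈ [1, 49]  (≈ [1.0000, 49.0000])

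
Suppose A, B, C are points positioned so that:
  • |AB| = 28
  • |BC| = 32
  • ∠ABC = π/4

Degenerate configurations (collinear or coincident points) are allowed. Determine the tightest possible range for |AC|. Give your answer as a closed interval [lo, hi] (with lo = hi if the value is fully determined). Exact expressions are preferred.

|AC| = 4·√(113 - 56·√(2))  (≈ 23.2565)

|AB| ∈ {28}
|BC| ∈ {32}
|AC| ∈ {4·√(113 - 56·√(2))}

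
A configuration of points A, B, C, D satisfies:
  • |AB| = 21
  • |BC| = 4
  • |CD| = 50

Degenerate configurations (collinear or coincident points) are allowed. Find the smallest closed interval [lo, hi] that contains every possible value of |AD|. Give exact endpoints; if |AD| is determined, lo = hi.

|AD| ∈ [25, 75]  (≈ [25.0000, 75.0000])

|AB| ∈ {21}
|BC| ∈ {4}
|CD| ∈ {50}
|AC| ∈ [17, 25]
|BD| ∈ [46, 54]
|AD| ∈ [25, 75]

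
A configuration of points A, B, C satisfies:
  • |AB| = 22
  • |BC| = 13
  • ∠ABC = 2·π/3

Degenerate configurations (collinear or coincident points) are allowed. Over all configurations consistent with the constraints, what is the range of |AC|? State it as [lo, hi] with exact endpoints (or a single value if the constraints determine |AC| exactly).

|AB| ∈ {22}
|BC| ∈ {13}
|AC| ∈ {√(939)}

|AC| = √(939)  (≈ 30.6431)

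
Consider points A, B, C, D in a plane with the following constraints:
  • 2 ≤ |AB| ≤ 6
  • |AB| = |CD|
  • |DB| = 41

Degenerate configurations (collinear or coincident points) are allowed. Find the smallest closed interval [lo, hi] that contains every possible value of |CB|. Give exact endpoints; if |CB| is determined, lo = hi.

|CB| ∈ [35, 47]  (≈ [35.0000, 47.0000])

|AB| ∈ [2, 6]
|BD| ∈ {41}
|CD| ∈ [2, 6]
|AD| ∈ [35, 47]
|BC| ∈ [35, 47]
|AC| ∈ [29, 53]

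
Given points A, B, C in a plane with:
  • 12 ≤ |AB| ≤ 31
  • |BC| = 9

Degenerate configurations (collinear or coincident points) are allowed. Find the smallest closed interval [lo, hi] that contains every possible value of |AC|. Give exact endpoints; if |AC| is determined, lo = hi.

|AC| ∈ [3, 40]  (≈ [3.0000, 40.0000])

|AB| ∈ [12, 31]
|BC| ∈ {9}
|AC| ∈ [3, 40]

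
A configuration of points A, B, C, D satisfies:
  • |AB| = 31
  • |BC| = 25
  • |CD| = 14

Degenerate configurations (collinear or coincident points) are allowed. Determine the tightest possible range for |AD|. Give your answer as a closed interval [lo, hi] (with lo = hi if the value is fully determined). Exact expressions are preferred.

|AD| ∈ [0, 70]  (≈ [0.0000, 70.0000])

|AB| ∈ {31}
|BC| ∈ {25}
|CD| ∈ {14}
|AC| ∈ [6, 56]
|BD| ∈ [11, 39]
|AD| ∈ [0, 70]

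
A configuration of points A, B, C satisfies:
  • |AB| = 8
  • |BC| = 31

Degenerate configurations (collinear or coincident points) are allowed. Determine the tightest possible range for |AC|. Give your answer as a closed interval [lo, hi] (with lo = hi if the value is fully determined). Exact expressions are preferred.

|AB| ∈ {8}
|BC| ∈ {31}
|AC| ∈ [23, 39]

|AC| ∈ [23, 39]  (≈ [23.0000, 39.0000])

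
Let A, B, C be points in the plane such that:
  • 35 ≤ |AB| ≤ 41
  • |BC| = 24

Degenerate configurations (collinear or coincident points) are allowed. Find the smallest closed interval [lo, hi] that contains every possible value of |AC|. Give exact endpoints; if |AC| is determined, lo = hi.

|AC| ∈ [11, 65]  (≈ [11.0000, 65.0000])

|AB| ∈ [35, 41]
|BC| ∈ {24}
|AC| ∈ [11, 65]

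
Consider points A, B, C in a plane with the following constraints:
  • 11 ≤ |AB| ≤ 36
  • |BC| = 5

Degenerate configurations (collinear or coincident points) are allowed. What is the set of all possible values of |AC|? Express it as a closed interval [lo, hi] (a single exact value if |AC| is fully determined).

|AC| ∈ [6, 41]  (≈ [6.0000, 41.0000])

|AB| ∈ [11, 36]
|BC| ∈ {5}
|AC| ∈ [6, 41]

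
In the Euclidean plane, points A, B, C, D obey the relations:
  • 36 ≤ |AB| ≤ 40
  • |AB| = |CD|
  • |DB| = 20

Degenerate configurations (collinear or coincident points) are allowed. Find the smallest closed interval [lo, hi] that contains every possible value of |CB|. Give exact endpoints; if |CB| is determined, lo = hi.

|CB| ∈ [16, 60]  (≈ [16.0000, 60.0000])

|AB| ∈ [36, 40]
|BD| ∈ {20}
|CD| ∈ [36, 40]
|AD| ∈ [16, 60]
|BC| ∈ [16, 60]
|AC| ∈ [0, 100]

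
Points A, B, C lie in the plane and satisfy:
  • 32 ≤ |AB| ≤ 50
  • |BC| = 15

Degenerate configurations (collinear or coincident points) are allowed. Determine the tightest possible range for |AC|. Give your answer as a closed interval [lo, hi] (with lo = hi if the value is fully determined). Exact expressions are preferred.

|AC| ∈ [17, 65]  (≈ [17.0000, 65.0000])

|AB| ∈ [32, 50]
|BC| ∈ {15}
|AC| ∈ [17, 65]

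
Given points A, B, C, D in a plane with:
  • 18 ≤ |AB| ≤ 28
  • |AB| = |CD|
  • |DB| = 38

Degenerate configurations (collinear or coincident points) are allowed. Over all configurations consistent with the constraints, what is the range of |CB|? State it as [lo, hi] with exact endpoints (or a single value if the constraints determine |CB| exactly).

|AB| ∈ [18, 28]
|BD| ∈ {38}
|CD| ∈ [18, 28]
|AD| ∈ [10, 66]
|BC| ∈ [10, 66]
|AC| ∈ [0, 94]

|CB| ∈ [10, 66]  (≈ [10.0000, 66.0000])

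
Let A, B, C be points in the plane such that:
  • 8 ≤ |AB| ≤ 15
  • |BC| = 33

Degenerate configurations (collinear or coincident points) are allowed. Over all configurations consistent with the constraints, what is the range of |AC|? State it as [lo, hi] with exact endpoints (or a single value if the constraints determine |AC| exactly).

|AC| ∈ [18, 48]  (≈ [18.0000, 48.0000])

|AB| ∈ [8, 15]
|BC| ∈ {33}
|AC| ∈ [18, 48]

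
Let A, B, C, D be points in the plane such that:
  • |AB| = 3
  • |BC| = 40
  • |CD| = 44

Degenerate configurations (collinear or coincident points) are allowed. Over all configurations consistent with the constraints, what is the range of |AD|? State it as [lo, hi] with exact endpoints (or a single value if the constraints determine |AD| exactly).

|AB| ∈ {3}
|BC| ∈ {40}
|CD| ∈ {44}
|AC| ∈ [37, 43]
|BD| ∈ [4, 84]
|AD| ∈ [1, 87]

|AD| ∈ [1, 87]  (≈ [1.0000, 87.0000])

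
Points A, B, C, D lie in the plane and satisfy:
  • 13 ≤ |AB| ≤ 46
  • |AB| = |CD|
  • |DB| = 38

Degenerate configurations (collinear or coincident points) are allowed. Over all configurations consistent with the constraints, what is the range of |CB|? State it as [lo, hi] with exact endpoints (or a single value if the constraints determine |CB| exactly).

|CB| ∈ [0, 84]  (≈ [0.0000, 84.0000])

|AB| ∈ [13, 46]
|BD| ∈ {38}
|CD| ∈ [13, 46]
|AD| ∈ [0, 84]
|BC| ∈ [0, 84]
|AC| ∈ [0, 130]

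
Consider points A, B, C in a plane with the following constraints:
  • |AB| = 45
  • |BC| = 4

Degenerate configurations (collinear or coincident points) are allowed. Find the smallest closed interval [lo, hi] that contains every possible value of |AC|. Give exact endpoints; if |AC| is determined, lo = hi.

|AC| ∈ [41, 49]  (≈ [41.0000, 49.0000])

|AB| ∈ {45}
|BC| ∈ {4}
|AC| ∈ [41, 49]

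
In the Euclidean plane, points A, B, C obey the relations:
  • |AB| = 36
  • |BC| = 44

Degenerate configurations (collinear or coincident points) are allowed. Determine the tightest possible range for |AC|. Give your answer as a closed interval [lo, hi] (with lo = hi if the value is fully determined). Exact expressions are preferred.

|AB| ∈ {36}
|BC| ∈ {44}
|AC| ∈ [8, 80]

|AC| ∈ [8, 80]  (≈ [8.0000, 80.0000])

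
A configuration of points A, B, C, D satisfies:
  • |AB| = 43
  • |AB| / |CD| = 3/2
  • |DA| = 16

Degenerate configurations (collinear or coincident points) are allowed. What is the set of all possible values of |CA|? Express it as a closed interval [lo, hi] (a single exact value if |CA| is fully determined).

|AB| ∈ {43}
|AD| ∈ {16}
|CD| ∈ {86/3}
|BD| ∈ [27, 59]
|AC| ∈ [38/3, 134/3]
|BC| ∈ [0, 263/3]

|CA| ∈ [38/3, 134/3]  (≈ [12.6667, 44.6667])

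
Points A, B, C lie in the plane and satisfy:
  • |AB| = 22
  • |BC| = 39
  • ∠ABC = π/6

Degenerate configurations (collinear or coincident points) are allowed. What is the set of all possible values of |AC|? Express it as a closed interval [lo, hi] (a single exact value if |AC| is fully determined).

|AB| ∈ {22}
|BC| ∈ {39}
|AC| ∈ {√(2005 - 858·√(3))}

|AC| = √(2005 - 858·√(3))  (≈ 22.7794)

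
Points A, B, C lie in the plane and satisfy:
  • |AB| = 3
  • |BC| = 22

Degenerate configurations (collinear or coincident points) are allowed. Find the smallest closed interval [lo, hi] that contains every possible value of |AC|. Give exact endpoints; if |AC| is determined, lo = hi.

|AB| ∈ {3}
|BC| ∈ {22}
|AC| ∈ [19, 25]

|AC| ∈ [19, 25]  (≈ [19.0000, 25.0000])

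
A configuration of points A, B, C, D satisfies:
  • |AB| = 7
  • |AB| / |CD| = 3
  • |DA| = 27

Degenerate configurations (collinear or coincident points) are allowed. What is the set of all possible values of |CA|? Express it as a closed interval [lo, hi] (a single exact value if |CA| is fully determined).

|AB| ∈ {7}
|AD| ∈ {27}
|CD| ∈ {7/3}
|BD| ∈ [20, 34]
|AC| ∈ [74/3, 88/3]
|BC| ∈ [53/3, 109/3]

|CA| ∈ [74/3, 88/3]  (≈ [24.6667, 29.3333])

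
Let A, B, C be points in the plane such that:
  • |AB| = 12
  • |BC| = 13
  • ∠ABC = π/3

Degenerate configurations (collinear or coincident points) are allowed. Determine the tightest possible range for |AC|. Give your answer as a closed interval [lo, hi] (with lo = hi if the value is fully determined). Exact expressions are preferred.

|AC| = √(157)  (≈ 12.5300)

|AB| ∈ {12}
|BC| ∈ {13}
|AC| ∈ {√(157)}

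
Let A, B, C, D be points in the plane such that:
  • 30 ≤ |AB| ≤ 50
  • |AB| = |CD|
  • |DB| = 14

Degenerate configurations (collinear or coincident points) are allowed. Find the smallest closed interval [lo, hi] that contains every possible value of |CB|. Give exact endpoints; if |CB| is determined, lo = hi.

|CB| ∈ [16, 64]  (≈ [16.0000, 64.0000])

|AB| ∈ [30, 50]
|BD| ∈ {14}
|CD| ∈ [30, 50]
|AD| ∈ [16, 64]
|BC| ∈ [16, 64]
|AC| ∈ [0, 114]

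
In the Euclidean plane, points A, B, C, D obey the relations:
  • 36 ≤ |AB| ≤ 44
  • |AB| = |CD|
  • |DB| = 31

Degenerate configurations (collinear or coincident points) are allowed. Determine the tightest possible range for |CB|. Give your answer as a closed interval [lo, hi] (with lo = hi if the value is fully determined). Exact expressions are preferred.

|CB| ∈ [5, 75]  (≈ [5.0000, 75.0000])

|AB| ∈ [36, 44]
|BD| ∈ {31}
|CD| ∈ [36, 44]
|AD| ∈ [5, 75]
|BC| ∈ [5, 75]
|AC| ∈ [0, 119]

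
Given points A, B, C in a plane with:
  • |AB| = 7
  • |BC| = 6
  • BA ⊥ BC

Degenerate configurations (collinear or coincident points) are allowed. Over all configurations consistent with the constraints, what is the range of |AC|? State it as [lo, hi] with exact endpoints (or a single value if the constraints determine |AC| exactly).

|AC| = √(85)  (≈ 9.2195)

|AB| ∈ {7}
|BC| ∈ {6}
|AC| ∈ {√(85)}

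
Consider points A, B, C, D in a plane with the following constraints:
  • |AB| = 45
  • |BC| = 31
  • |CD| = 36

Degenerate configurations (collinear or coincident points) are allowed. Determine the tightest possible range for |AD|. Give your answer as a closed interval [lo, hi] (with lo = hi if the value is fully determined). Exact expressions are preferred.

|AB| ∈ {45}
|BC| ∈ {31}
|CD| ∈ {36}
|AC| ∈ [14, 76]
|BD| ∈ [5, 67]
|AD| ∈ [0, 112]

|AD| ∈ [0, 112]  (≈ [0.0000, 112.0000])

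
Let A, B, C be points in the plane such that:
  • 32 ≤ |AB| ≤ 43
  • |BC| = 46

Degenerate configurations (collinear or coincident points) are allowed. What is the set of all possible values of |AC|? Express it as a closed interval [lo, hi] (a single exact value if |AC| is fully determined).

|AB| ∈ [32, 43]
|BC| ∈ {46}
|AC| ∈ [3, 89]

|AC| ∈ [3, 89]  (≈ [3.0000, 89.0000])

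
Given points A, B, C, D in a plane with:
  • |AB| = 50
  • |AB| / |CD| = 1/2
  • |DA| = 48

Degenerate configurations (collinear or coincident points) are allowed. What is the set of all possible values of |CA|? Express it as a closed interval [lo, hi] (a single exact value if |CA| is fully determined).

|AB| ∈ {50}
|AD| ∈ {48}
|CD| ∈ {100}
|BD| ∈ [2, 98]
|AC| ∈ [52, 148]
|BC| ∈ [2, 198]

|CA| ∈ [52, 148]  (≈ [52.0000, 148.0000])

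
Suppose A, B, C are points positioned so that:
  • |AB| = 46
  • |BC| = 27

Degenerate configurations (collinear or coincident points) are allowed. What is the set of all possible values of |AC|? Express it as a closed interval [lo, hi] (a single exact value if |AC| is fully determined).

|AC| ∈ [19, 73]  (≈ [19.0000, 73.0000])

|AB| ∈ {46}
|BC| ∈ {27}
|AC| ∈ [19, 73]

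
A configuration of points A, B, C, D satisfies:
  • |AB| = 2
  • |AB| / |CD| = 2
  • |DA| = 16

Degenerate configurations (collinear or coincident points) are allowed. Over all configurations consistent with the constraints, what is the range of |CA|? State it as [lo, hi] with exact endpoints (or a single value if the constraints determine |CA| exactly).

|CA| ∈ [15, 17]  (≈ [15.0000, 17.0000])

|AB| ∈ {2}
|AD| ∈ {16}
|CD| ∈ {1}
|BD| ∈ [14, 18]
|AC| ∈ [15, 17]
|BC| ∈ [13, 19]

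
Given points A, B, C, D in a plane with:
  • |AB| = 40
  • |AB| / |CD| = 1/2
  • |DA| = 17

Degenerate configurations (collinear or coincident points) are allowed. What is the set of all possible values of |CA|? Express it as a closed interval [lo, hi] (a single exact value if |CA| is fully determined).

|AB| ∈ {40}
|AD| ∈ {17}
|CD| ∈ {80}
|BD| ∈ [23, 57]
|AC| ∈ [63, 97]
|BC| ∈ [23, 137]

|CA| ∈ [63, 97]  (≈ [63.0000, 97.0000])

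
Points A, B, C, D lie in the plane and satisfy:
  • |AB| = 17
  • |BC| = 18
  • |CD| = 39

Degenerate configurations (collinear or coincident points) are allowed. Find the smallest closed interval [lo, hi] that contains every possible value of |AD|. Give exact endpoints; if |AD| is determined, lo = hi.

|AD| ∈ [4, 74]  (≈ [4.0000, 74.0000])

|AB| ∈ {17}
|BC| ∈ {18}
|CD| ∈ {39}
|AC| ∈ [1, 35]
|BD| ∈ [21, 57]
|AD| ∈ [4, 74]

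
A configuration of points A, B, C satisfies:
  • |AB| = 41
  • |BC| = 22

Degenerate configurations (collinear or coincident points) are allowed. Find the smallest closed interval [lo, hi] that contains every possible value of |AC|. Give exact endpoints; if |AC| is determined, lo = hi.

|AB| ∈ {41}
|BC| ∈ {22}
|AC| ∈ [19, 63]

|AC| ∈ [19, 63]  (≈ [19.0000, 63.0000])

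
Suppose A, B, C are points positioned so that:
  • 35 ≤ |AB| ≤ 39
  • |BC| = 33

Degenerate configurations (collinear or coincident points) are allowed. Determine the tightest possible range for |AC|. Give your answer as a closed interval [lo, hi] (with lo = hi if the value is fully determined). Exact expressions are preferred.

|AB| ∈ [35, 39]
|BC| ∈ {33}
|AC| ∈ [2, 72]

|AC| ∈ [2, 72]  (≈ [2.0000, 72.0000])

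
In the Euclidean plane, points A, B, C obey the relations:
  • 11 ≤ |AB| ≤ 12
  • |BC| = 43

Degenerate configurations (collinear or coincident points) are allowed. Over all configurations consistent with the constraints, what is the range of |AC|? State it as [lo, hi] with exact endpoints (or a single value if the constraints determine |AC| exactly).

|AC| ∈ [31, 55]  (≈ [31.0000, 55.0000])

|AB| ∈ [11, 12]
|BC| ∈ {43}
|AC| ∈ [31, 55]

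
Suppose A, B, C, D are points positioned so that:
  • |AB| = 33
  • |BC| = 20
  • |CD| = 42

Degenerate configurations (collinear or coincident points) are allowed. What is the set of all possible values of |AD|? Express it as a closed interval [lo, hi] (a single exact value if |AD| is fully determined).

|AD| ∈ [0, 95]  (≈ [0.0000, 95.0000])

|AB| ∈ {33}
|BC| ∈ {20}
|CD| ∈ {42}
|AC| ∈ [13, 53]
|BD| ∈ [22, 62]
|AD| ∈ [0, 95]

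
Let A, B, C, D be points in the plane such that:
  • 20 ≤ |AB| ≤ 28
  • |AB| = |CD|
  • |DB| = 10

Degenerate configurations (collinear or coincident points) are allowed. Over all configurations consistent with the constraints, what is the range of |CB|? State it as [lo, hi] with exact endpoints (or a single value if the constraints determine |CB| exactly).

|AB| ∈ [20, 28]
|BD| ∈ {10}
|CD| ∈ [20, 28]
|AD| ∈ [10, 38]
|BC| ∈ [10, 38]
|AC| ∈ [0, 66]

|CB| ∈ [10, 38]  (≈ [10.0000, 38.0000])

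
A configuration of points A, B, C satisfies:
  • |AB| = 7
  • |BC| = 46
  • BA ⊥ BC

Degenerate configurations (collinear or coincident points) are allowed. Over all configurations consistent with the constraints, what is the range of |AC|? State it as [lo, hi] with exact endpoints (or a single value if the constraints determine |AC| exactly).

|AB| ∈ {7}
|BC| ∈ {46}
|AC| ∈ {√(2165)}

|AC| = √(2165)  (≈ 46.5296)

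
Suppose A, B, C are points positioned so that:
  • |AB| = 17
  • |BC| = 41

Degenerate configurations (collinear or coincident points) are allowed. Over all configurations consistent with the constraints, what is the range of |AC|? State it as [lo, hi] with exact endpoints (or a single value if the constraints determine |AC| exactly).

|AC| ∈ [24, 58]  (≈ [24.0000, 58.0000])

|AB| ∈ {17}
|BC| ∈ {41}
|AC| ∈ [24, 58]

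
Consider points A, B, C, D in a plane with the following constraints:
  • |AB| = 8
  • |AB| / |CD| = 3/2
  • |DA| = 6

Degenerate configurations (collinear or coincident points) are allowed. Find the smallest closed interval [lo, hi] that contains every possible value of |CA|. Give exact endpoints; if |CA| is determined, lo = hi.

|CA| ∈ [2/3, 34/3]  (≈ [0.6667, 11.3333])

|AB| ∈ {8}
|AD| ∈ {6}
|CD| ∈ {16/3}
|BD| ∈ [2, 14]
|AC| ∈ [2/3, 34/3]
|BC| ∈ [0, 58/3]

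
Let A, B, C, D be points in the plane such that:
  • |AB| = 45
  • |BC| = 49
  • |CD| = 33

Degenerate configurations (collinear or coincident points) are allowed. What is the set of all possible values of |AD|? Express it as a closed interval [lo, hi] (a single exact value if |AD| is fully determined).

|AD| ∈ [0, 127]  (≈ [0.0000, 127.0000])

|AB| ∈ {45}
|BC| ∈ {49}
|CD| ∈ {33}
|AC| ∈ [4, 94]
|BD| ∈ [16, 82]
|AD| ∈ [0, 127]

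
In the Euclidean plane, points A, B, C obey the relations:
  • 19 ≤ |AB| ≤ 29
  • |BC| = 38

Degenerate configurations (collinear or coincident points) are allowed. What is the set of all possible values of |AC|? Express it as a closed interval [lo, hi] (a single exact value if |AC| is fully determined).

|AB| ∈ [19, 29]
|BC| ∈ {38}
|AC| ∈ [9, 67]

|AC| ∈ [9, 67]  (≈ [9.0000, 67.0000])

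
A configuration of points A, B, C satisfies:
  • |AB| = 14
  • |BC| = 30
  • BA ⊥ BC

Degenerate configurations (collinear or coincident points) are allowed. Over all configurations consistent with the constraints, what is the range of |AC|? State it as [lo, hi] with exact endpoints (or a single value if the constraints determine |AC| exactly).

|AB| ∈ {14}
|BC| ∈ {30}
|AC| ∈ {2·√(274)}

|AC| = 2·√(274)  (≈ 33.1059)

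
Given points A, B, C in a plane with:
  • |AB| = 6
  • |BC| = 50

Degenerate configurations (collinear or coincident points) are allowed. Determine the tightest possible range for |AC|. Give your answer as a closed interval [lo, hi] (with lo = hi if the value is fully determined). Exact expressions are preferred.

|AB| ∈ {6}
|BC| ∈ {50}
|AC| ∈ [44, 56]

|AC| ∈ [44, 56]  (≈ [44.0000, 56.0000])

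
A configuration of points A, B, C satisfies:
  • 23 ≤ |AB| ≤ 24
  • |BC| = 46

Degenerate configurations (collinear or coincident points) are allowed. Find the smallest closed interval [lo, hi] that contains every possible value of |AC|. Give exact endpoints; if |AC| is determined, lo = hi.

|AB| ∈ [23, 24]
|BC| ∈ {46}
|AC| ∈ [22, 70]

|AC| ∈ [22, 70]  (≈ [22.0000, 70.0000])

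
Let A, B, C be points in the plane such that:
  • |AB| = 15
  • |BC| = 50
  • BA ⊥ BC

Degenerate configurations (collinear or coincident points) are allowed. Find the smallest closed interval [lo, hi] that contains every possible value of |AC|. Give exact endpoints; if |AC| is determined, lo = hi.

|AB| ∈ {15}
|BC| ∈ {50}
|AC| ∈ {5·√(109)}

|AC| = 5·√(109)  (≈ 52.2015)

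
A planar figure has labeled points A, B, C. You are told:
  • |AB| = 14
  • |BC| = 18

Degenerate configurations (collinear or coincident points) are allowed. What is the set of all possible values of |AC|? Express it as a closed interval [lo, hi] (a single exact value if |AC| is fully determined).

|AC| ∈ [4, 32]  (≈ [4.0000, 32.0000])

|AB| ∈ {14}
|BC| ∈ {18}
|AC| ∈ [4, 32]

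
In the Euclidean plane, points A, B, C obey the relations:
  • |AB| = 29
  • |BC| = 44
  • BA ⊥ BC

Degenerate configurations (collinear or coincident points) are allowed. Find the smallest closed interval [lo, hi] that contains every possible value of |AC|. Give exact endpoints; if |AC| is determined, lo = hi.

|AB| ∈ {29}
|BC| ∈ {44}
|AC| ∈ {√(2777)}

|AC| = √(2777)  (≈ 52.6972)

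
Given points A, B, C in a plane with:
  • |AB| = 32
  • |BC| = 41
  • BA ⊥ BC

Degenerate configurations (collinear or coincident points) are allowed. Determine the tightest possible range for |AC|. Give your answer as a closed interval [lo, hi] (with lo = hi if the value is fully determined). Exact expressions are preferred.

|AC| = √(2705)  (≈ 52.0096)

|AB| ∈ {32}
|BC| ∈ {41}
|AC| ∈ {√(2705)}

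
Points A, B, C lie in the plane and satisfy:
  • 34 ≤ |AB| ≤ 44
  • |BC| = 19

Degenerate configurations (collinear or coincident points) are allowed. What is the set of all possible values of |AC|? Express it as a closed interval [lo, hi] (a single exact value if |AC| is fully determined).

|AC| ∈ [15, 63]  (≈ [15.0000, 63.0000])

|AB| ∈ [34, 44]
|BC| ∈ {19}
|AC| ∈ [15, 63]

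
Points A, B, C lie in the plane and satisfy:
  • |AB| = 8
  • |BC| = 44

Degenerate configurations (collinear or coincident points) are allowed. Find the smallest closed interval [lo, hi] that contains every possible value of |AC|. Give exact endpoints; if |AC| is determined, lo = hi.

|AB| ∈ {8}
|BC| ∈ {44}
|AC| ∈ [36, 52]

|AC| ∈ [36, 52]  (≈ [36.0000, 52.0000])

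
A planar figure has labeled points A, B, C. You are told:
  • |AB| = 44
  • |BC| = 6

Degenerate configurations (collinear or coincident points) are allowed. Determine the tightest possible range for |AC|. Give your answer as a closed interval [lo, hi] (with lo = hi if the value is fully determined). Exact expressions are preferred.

|AB| ∈ {44}
|BC| ∈ {6}
|AC| ∈ [38, 50]

|AC| ∈ [38, 50]  (≈ [38.0000, 50.0000])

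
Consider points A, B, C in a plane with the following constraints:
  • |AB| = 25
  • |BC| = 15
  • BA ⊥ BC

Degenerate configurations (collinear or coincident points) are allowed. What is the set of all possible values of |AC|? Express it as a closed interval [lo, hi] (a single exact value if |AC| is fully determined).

|AB| ∈ {25}
|BC| ∈ {15}
|AC| ∈ {5·√(34)}

|AC| = 5·√(34)  (≈ 29.1548)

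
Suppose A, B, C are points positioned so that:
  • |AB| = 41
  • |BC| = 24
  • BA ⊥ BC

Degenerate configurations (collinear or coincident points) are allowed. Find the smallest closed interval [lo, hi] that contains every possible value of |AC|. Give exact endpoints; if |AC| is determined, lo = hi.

|AC| = √(2257)  (≈ 47.5079)

|AB| ∈ {41}
|BC| ∈ {24}
|AC| ∈ {√(2257)}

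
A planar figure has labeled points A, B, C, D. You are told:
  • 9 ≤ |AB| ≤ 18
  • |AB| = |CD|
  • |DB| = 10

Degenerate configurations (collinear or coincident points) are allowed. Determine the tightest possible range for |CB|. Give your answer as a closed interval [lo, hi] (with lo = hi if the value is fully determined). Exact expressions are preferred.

|CB| ∈ [0, 28]  (≈ [0.0000, 28.0000])

|AB| ∈ [9, 18]
|BD| ∈ {10}
|CD| ∈ [9, 18]
|AD| ∈ [0, 28]
|BC| ∈ [0, 28]
|AC| ∈ [0, 46]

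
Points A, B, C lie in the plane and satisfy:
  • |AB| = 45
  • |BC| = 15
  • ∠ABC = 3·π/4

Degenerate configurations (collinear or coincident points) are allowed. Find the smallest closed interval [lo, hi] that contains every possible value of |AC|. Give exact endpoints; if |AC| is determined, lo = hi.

|AC| = 15·√(3·√(2) + 10)  (≈ 56.6091)

|AB| ∈ {45}
|BC| ∈ {15}
|AC| ∈ {15·√(3·√(2) + 10)}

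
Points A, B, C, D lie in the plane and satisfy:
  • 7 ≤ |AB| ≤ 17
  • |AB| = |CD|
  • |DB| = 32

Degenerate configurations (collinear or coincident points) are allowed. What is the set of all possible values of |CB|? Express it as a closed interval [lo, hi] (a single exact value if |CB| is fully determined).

|AB| ∈ [7, 17]
|BD| ∈ {32}
|CD| ∈ [7, 17]
|AD| ∈ [15, 49]
|BC| ∈ [15, 49]
|AC| ∈ [0, 66]

|CB| ∈ [15, 49]  (≈ [15.0000, 49.0000])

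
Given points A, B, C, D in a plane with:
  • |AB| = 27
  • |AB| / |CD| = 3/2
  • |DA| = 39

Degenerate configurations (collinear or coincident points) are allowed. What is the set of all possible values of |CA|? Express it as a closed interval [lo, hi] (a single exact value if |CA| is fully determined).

|CA| ∈ [21, 57]  (≈ [21.0000, 57.0000])

|AB| ∈ {27}
|AD| ∈ {39}
|CD| ∈ {18}
|BD| ∈ [12, 66]
|AC| ∈ [21, 57]
|BC| ∈ [0, 84]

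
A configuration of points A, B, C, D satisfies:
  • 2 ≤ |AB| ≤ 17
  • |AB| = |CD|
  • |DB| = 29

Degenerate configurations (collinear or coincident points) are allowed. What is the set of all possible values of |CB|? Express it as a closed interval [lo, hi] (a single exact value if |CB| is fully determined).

|AB| ∈ [2, 17]
|BD| ∈ {29}
|CD| ∈ [2, 17]
|AD| ∈ [12, 46]
|BC| ∈ [12, 46]
|AC| ∈ [0, 63]

|CB| ∈ [12, 46]  (≈ [12.0000, 46.0000])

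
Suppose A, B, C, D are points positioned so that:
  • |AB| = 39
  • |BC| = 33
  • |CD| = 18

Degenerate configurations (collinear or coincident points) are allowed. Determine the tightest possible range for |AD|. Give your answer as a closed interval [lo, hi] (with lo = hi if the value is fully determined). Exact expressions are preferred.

|AD| ∈ [0, 90]  (≈ [0.0000, 90.0000])

|AB| ∈ {39}
|BC| ∈ {33}
|CD| ∈ {18}
|AC| ∈ [6, 72]
|BD| ∈ [15, 51]
|AD| ∈ [0, 90]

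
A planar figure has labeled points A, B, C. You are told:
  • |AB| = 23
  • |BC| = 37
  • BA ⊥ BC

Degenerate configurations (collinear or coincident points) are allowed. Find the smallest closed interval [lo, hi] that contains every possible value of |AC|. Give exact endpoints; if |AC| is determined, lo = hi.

|AC| = √(1898)  (≈ 43.5660)

|AB| ∈ {23}
|BC| ∈ {37}
|AC| ∈ {√(1898)}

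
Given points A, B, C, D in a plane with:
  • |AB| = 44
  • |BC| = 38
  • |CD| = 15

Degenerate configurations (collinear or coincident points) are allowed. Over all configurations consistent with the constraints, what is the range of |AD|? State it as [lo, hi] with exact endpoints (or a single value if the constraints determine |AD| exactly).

|AD| ∈ [0, 97]  (≈ [0.0000, 97.0000])

|AB| ∈ {44}
|BC| ∈ {38}
|CD| ∈ {15}
|AC| ∈ [6, 82]
|BD| ∈ [23, 53]
|AD| ∈ [0, 97]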